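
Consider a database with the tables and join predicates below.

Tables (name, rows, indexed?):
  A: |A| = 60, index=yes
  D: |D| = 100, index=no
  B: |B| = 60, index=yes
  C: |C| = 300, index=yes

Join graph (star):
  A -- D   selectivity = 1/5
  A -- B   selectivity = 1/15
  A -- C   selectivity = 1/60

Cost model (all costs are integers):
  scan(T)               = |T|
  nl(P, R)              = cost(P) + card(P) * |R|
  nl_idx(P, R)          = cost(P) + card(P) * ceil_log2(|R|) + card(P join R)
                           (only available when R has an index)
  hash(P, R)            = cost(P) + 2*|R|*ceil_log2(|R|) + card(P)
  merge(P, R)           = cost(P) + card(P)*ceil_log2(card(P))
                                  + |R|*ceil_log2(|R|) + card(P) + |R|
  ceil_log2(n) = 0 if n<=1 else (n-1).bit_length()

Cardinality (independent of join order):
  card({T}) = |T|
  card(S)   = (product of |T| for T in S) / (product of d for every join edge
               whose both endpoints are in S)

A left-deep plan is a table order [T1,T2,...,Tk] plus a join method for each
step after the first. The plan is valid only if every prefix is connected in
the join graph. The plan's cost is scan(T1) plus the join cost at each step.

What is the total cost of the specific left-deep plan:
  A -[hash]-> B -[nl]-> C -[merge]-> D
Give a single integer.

step 1: scan A: cost=60, card=60
step 2: join B via hash
    card(P join B) = 60*60/(15) = 240
    cost = 60 + 2*60*6 + 60 = 840
step 3: join C via nl
    card(P join C) = 240*300/(60) = 1200
    cost = 840 + 240*300 = 72840
step 4: join D via merge
    card(P join D) = 1200*100/(5) = 24000
    cost = 72840 + 1200*11 + 100*7 + 1200 + 100 = 88040

88040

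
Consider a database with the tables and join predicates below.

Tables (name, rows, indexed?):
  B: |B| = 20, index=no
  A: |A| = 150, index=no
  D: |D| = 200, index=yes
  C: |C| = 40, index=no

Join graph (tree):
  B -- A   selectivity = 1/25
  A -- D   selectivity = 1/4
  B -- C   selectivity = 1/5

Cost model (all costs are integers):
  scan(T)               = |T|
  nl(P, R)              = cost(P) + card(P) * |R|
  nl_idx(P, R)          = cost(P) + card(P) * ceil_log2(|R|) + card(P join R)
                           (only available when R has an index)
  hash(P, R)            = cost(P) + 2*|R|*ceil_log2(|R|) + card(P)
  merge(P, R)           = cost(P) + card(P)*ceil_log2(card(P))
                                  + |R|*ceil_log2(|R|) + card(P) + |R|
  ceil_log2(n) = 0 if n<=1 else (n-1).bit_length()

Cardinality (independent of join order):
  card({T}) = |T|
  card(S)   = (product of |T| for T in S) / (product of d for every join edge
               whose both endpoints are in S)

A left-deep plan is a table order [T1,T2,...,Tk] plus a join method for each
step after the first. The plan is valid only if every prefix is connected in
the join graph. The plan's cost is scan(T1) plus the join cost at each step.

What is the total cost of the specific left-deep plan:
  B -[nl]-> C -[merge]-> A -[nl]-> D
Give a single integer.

195610

step 1: scan B: cost=20, card=20
step 2: join C via nl
    card(P join C) = 20*40/(5) = 160
    cost = 20 + 20*40 = 820
step 3: join A via merge
    card(P join A) = 160*150/(25) = 960
    cost = 820 + 160*8 + 150*8 + 160 + 150 = 3610
step 4: join D via nl
    card(P join D) = 960*200/(4) = 48000
    cost = 3610 + 960*200 = 195610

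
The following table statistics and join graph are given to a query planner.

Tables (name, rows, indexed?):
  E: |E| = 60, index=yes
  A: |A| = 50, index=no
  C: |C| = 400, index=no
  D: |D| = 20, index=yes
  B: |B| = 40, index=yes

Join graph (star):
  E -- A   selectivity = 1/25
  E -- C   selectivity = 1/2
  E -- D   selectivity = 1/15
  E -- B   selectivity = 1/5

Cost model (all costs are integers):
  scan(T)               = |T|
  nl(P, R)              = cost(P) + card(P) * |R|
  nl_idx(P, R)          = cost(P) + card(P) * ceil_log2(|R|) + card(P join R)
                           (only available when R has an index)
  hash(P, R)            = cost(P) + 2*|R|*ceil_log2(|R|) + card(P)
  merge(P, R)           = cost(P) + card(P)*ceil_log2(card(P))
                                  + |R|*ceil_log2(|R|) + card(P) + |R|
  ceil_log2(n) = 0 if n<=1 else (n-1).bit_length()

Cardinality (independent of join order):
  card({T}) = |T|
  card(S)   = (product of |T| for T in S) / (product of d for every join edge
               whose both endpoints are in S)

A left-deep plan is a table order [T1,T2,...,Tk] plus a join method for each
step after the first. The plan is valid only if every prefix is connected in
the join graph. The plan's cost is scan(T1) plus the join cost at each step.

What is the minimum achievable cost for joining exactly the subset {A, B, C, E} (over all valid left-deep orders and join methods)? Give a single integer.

9230

Selinger DP over subsets of {A,B,C,E}:
  {E}: scan cost=60, card=60
  {A}: scan cost=50, card=50
  {C}: scan cost=400, card=400
  {B}: scan cost=40, card=40
  {AE}: card=120; try (E,nl_idx)→470, (A,hash)→720, (E,hash)→820, (E,merge)→820, (A,merge)→830, (E,nl)→3050 …(+1); best=470 via (E,nl_idx)
  {CE}: card=12000; try (E,hash)→1520, (C,merge)→4480, (E,merge)→4820, (C,hash)→7320, (E,nl_idx)→14800, (C,nl)→24060 …(+1); best=1520 via (E,hash)
  {BE}: card=480; try (B,hash)→600, (E,merge)→740, (E,nl_idx)→760, (B,merge)→760, (E,hash)→800, (B,nl_idx)→900 …(+2); best=600 via (B,hash)
  {ACE}: card=24000; try (C,merge)→5430, (C,hash)→7790, (A,hash)→14120, (C,nl)→48470, (A,merge)→181870, (A,nl)→601520; best=5430 via (C,merge)
  {ABE}: card=960; try (B,hash)→1070, (A,hash)→1680, (B,merge)→1710, (B,nl_idx)→2150, (B,nl)→5270, (A,merge)→5750 …(+1); best=1070 via (B,hash)
  {BCE}: card=96000; try (C,hash)→8280, (C,merge)→9400, (B,hash)→14000, (B,nl_idx)→169520, (B,merge)→181800, (C,nl)→192600 …(+1); best=8280 via (C,hash)
  {ABCE}: card=192000; try (C,hash)→9230, (C,merge)→15630, (B,hash)→29910, (A,hash)→104880, (B,nl_idx)→341430, (C,nl)→385070 …(+4); best=9230 via (C,hash)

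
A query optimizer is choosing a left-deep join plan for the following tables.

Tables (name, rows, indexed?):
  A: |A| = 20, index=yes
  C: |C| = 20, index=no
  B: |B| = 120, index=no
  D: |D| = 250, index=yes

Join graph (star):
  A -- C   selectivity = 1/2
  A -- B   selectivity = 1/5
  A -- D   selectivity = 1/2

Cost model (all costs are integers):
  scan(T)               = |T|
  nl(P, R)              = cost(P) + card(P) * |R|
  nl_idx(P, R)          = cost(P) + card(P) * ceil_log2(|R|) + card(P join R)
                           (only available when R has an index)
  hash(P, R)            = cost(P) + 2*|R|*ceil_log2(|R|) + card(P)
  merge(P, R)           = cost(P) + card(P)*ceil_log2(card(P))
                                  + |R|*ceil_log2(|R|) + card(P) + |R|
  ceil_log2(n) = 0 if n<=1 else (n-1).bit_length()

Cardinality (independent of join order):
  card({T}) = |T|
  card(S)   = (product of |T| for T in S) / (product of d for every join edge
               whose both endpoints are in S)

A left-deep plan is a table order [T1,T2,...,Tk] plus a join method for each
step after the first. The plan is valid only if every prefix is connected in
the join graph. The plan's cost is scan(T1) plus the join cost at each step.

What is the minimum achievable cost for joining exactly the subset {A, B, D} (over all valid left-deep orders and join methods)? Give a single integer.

Selinger DP over subsets of {A,B,D}:
  {A}: scan cost=20, card=20
  {B}: scan cost=120, card=120
  {D}: scan cost=250, card=250
  {AB}: card=480; try (A,hash)→440, (B,merge)→1100, (A,merge)→1200, (A,nl_idx)→1200, (B,hash)→1720, (B,nl)→2420 …(+1); best=440 via (A,hash)
  {AD}: card=2500; try (A,hash)→700, (D,merge)→2390, (A,merge)→2620, (D,nl_idx)→2680, (A,nl_idx)→4000, (D,hash)→4040 …(+2); best=700 via (A,hash)
  {ABD}: card=60000; try (B,hash)→4880, (D,hash)→4920, (D,merge)→7490, (B,merge)→34160, (D,nl_idx)→64280, (D,nl)→120440 …(+1); best=4880 via (B,hash)

4880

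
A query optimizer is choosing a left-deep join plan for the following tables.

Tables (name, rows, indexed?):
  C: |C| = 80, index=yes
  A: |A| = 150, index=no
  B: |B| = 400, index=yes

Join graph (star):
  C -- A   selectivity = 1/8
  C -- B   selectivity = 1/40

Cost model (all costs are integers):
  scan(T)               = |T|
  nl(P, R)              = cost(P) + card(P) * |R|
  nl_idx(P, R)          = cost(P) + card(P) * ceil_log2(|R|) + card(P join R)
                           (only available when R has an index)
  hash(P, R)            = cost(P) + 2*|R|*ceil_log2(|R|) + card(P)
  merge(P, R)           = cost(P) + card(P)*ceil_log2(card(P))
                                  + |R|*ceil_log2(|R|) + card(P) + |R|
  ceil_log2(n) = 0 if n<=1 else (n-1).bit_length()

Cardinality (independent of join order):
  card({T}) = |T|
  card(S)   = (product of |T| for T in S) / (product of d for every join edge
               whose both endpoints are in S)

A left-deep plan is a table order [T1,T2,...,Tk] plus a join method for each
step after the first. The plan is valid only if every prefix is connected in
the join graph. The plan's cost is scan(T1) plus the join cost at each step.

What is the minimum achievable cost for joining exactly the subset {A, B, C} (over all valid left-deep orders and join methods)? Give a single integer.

4800

Selinger DP over subsets of {A,B,C}:
  {C}: scan cost=80, card=80
  {A}: scan cost=150, card=150
  {B}: scan cost=400, card=400
  {AC}: card=1500; try (C,hash)→1420, (A,merge)→2070, (C,merge)→2140, (A,hash)→2560, (C,nl_idx)→2700, (A,nl)→12080 …(+1); best=1420 via (C,hash)
  {BC}: card=800; try (B,nl_idx)→1600, (C,hash)→1920, (C,nl_idx)→4000, (B,merge)→4720, (C,merge)→5040, (B,hash)→7360 …(+2); best=1600 via (B,nl_idx)
  {ABC}: card=15000; try (A,hash)→4800, (B,hash)→10120, (A,merge)→11750, (B,merge)→23420, (B,nl_idx)→29920, (A,nl)→121600 …(+1); best=4800 via (A,hash)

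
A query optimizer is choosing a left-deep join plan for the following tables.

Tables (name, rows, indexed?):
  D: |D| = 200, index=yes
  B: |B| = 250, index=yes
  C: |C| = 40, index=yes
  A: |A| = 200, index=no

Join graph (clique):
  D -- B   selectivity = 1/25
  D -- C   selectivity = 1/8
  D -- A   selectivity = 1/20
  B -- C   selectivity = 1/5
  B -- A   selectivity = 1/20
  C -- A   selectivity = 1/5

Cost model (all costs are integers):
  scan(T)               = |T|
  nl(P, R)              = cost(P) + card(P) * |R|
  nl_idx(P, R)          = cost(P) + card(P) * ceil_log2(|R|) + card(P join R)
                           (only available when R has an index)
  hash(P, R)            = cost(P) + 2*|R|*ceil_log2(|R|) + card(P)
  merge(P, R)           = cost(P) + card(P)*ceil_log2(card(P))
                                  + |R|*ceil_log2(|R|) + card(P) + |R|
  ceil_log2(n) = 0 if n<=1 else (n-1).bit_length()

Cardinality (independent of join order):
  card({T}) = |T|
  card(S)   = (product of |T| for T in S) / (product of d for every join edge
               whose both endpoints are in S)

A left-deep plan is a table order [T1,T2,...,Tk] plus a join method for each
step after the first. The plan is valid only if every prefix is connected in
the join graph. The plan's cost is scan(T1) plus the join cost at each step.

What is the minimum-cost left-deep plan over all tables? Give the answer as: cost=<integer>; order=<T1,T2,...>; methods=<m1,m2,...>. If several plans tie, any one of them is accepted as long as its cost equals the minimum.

Selinger DP (subsets sized 1..n):
  {D}: scan cost=200, card=200
  {B}: scan cost=250, card=250
  {C}: scan cost=40, card=40
  {A}: scan cost=200, card=200
  {BD}: card=2000; try (D,hash)→3700, (B,nl_idx)→3800, (D,nl_idx)→4250, (B,merge)→4250, (D,merge)→4300, (B,hash)→4400 …(+2); best=3700 via (D,hash)
  {CD}: card=1000; try (C,hash)→880, (D,nl_idx)→1360, (D,merge)→2120, (C,merge)→2280, (C,nl_idx)→2400, (D,hash)→3280 …(+2); best=880 via (C,hash)
  {AD}: card=2000; try (D,hash)→3600, (A,hash)→3600, (D,merge)→3800, (D,nl_idx)→3800, (A,merge)→3800, (D,nl)→40200 …(+1); best=3600 via (D,hash)
  {BC}: card=2000; try (C,hash)→980, (B,nl_idx)→2360, (B,merge)→2570, (C,merge)→2780, (C,nl_idx)→3750, (B,hash)→4080 …(+2); best=980 via (C,hash)
  {AB}: card=2500; try (A,hash)→3700, (B,merge)→4250, (B,nl_idx)→4300, (A,merge)→4300, (B,hash)→4400, (B,nl)→50200 …(+1); best=3700 via (A,hash)
  {AC}: card=1600; try (C,hash)→880, (A,merge)→2120, (C,merge)→2280, (C,nl_idx)→3000, (A,hash)→3280, (A,nl)→8040 …(+1); best=880 via (C,hash)
  {BCD}: card=2000; try (B,hash)→5880, (D,hash)→6180, (C,hash)→6180, (B,nl_idx)→10880, (B,merge)→14130, (C,nl_idx)→17700 …(+6); best=5880 via (B,hash)
  {ABD}: card=1000; try (A,hash)→8900, (D,hash)→9400, (B,hash)→9600, (B,nl_idx)→20600, (D,nl_idx)→24700, (A,merge)→29500 …(+5); best=8900 via (A,hash)
  {ACD}: card=2000; try (A,hash)→5080, (D,hash)→5680, (C,hash)→6080, (A,merge)→13680, (D,nl_idx)→15680, (C,nl_idx)→17600 …(+5); best=5080 via (A,hash)
  {ABC}: card=4000; try (A,hash)→6180, (B,hash)→6480, (C,hash)→6680, (B,nl_idx)→17680, (B,merge)→22330, (C,nl_idx)→22700 …(+5); best=6180 via (A,hash)
  {ABCD}: card=200; try (C,hash)→10380, (B,hash)→11080, (A,hash)→11080, (D,hash)→13380, (C,nl_idx)→15100, (C,merge)→20180 …(+9); best=10380 via (C,hash)

cost=10380; order=B,D,A,C; methods=hash,hash,hash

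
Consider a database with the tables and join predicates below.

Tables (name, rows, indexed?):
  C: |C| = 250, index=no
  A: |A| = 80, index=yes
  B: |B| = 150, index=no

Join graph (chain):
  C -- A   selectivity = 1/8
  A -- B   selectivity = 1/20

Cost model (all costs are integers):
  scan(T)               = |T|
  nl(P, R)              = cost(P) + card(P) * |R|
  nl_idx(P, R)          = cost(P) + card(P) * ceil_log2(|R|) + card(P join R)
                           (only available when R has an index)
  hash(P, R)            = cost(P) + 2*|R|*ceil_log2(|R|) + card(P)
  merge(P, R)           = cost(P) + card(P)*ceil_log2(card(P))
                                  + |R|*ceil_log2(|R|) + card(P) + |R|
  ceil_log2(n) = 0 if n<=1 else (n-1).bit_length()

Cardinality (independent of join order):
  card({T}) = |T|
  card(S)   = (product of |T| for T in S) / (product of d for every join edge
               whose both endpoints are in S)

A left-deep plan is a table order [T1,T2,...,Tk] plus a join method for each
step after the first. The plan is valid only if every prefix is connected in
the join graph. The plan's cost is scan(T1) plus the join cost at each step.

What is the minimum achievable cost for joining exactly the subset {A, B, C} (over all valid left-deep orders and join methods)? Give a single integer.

Selinger DP over subsets of {A,B,C}:
  {C}: scan cost=250, card=250
  {A}: scan cost=80, card=80
  {B}: scan cost=150, card=150
  {AC}: card=2500; try (A,hash)→1620, (C,merge)→2970, (A,merge)→3140, (C,hash)→4160, (A,nl_idx)→4500, (C,nl)→20080 …(+1); best=1620 via (A,hash)
  {AB}: card=600; try (A,hash)→1420, (A,nl_idx)→1800, (B,merge)→2070, (A,merge)→2140, (B,hash)→2560, (B,nl)→12080 …(+1); best=1420 via (A,hash)
  {ABC}: card=18750; try (C,hash)→6020, (B,hash)→6520, (C,merge)→10270, (B,merge)→35470, (C,nl)→151420, (B,nl)→376620; best=6020 via (C,hash)

6020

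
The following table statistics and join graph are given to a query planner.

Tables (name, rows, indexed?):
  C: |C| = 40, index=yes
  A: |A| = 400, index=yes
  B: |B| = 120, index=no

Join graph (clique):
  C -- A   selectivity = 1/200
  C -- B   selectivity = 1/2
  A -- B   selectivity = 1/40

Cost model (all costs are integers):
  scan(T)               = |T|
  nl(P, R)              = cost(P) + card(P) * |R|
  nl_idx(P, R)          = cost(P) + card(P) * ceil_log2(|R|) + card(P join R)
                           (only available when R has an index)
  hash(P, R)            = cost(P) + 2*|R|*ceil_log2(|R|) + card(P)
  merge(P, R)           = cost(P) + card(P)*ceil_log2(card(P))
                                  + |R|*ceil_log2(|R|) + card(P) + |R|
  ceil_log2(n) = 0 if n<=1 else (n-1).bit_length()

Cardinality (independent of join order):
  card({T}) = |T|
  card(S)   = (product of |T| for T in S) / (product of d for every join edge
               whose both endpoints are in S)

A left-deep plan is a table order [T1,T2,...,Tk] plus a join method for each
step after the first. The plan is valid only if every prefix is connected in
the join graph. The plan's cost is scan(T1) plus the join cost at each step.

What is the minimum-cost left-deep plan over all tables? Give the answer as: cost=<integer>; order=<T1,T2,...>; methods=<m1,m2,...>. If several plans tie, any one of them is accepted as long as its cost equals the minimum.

Selinger DP (subsets sized 1..n):
  {C}: scan cost=40, card=40
  {A}: scan cost=400, card=400
  {B}: scan cost=120, card=120
  {AC}: card=80; try (A,nl_idx)→480, (C,hash)→1280, (C,nl_idx)→2880, (A,merge)→4320, (C,merge)→4680, (A,hash)→7280 …(+2); best=480 via (A,nl_idx)
  {BC}: card=2400; try (C,hash)→720, (B,merge)→1280, (C,merge)→1360, (B,hash)→1760, (C,nl_idx)→3240, (B,nl)→4840 …(+1); best=720 via (C,hash)
  {AB}: card=1200; try (A,nl_idx)→2400, (B,hash)→2480, (A,merge)→5080, (B,merge)→5360, (A,hash)→7440, (A,nl)→48120 …(+1); best=2400 via (A,nl_idx)
  {ABC}: card=120; try (B,merge)→2080, (B,hash)→2240, (C,hash)→4080, (C,nl_idx)→9720, (B,nl)→10080, (A,hash)→10320 …(+5); best=2080 via (B,merge)

cost=2080; order=C,A,B; methods=nl_idx,merge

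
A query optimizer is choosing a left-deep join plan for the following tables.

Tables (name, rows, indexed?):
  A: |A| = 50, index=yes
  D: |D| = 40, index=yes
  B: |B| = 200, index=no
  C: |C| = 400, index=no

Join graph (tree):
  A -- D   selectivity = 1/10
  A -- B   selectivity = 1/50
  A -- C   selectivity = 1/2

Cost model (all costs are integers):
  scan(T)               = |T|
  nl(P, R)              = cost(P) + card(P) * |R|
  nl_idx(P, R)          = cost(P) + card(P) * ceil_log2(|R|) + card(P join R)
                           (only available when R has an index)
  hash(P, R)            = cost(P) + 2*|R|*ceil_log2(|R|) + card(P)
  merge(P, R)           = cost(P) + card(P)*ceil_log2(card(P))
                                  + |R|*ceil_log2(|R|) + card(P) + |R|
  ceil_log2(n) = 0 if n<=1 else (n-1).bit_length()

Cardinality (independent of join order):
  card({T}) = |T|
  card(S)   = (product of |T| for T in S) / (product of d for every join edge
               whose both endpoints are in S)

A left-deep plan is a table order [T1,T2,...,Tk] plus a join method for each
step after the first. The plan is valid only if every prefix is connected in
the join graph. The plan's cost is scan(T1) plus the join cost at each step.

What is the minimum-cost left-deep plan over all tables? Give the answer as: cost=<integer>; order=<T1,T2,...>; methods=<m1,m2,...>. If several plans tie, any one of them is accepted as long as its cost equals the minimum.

cost=9680; order=B,A,D,C; methods=hash,hash,hash

Selinger DP (subsets sized 1..n):
  {A}: scan cost=50, card=50
  {D}: scan cost=40, card=40
  {B}: scan cost=200, card=200
  {C}: scan cost=400, card=400
  {AD}: card=200; try (A,nl_idx)→480, (D,nl_idx)→550, (D,hash)→580, (A,merge)→670, (D,merge)→680, (A,hash)→680 …(+2); best=480 via (A,nl_idx)
  {AB}: card=200; try (A,hash)→1000, (A,nl_idx)→1600, (B,merge)→2200, (A,merge)→2350, (B,hash)→3300, (B,nl)→10050 …(+1); best=1000 via (A,hash)
  {AC}: card=10000; try (A,hash)→1400, (C,merge)→4400, (A,merge)→4750, (C,hash)→7300, (A,nl_idx)→12800, (C,nl)→20050 …(+1); best=1400 via (A,hash)
  {ABD}: card=800; try (D,hash)→1680, (D,nl_idx)→3000, (D,merge)→3080, (B,hash)→3880, (B,merge)→4080, (D,nl)→9000 …(+1); best=1680 via (D,hash)
  {ACD}: card=40000; try (C,merge)→6280, (C,hash)→7880, (D,hash)→11880, (C,nl)→80480, (D,nl_idx)→101400, (D,merge)→151680 …(+1); best=6280 via (C,merge)
  {ABC}: card=40000; try (C,merge)→6800, (C,hash)→8400, (B,hash)→14600, (C,nl)→81000, (B,merge)→153200, (B,nl)→2001400; best=6800 via (C,merge)
  {ABCD}: card=160000; try (C,hash)→9680, (C,merge)→14480, (D,hash)→47280, (B,hash)→49480, (C,nl)→321680, (D,nl_idx)→406800 …(+4); best=9680 via (C,hash)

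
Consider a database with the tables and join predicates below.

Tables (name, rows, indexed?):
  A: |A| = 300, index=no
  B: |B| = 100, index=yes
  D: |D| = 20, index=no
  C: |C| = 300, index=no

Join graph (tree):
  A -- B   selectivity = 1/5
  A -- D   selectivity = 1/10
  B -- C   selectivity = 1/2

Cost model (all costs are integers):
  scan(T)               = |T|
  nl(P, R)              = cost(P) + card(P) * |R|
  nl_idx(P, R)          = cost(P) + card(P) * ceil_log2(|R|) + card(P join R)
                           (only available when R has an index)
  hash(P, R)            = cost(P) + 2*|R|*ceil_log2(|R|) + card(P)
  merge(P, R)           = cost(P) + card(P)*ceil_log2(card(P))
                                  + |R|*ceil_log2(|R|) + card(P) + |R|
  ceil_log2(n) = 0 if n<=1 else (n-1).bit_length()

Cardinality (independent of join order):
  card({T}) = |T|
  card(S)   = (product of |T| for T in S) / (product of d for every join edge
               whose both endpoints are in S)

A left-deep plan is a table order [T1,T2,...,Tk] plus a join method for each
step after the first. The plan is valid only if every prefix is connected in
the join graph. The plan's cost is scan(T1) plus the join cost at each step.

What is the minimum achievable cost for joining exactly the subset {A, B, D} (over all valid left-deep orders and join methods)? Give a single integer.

Selinger DP over subsets of {A,B,D}:
  {A}: scan cost=300, card=300
  {B}: scan cost=100, card=100
  {D}: scan cost=20, card=20
  {AB}: card=6000; try (B,hash)→2000, (A,merge)→3900, (B,merge)→4100, (A,hash)→5600, (B,nl_idx)→8400, (A,nl)→30100 …(+1); best=2000 via (B,hash)
  {AD}: card=600; try (D,hash)→800, (A,merge)→3140, (D,merge)→3420, (A,hash)→5440, (A,nl)→6020, (D,nl)→6300; best=800 via (D,hash)
  {ABD}: card=12000; try (B,hash)→2800, (D,hash)→8200, (B,merge)→8200, (B,nl_idx)→17000, (B,nl)→60800, (D,merge)→86120 …(+1); best=2800 via (B,hash)

2800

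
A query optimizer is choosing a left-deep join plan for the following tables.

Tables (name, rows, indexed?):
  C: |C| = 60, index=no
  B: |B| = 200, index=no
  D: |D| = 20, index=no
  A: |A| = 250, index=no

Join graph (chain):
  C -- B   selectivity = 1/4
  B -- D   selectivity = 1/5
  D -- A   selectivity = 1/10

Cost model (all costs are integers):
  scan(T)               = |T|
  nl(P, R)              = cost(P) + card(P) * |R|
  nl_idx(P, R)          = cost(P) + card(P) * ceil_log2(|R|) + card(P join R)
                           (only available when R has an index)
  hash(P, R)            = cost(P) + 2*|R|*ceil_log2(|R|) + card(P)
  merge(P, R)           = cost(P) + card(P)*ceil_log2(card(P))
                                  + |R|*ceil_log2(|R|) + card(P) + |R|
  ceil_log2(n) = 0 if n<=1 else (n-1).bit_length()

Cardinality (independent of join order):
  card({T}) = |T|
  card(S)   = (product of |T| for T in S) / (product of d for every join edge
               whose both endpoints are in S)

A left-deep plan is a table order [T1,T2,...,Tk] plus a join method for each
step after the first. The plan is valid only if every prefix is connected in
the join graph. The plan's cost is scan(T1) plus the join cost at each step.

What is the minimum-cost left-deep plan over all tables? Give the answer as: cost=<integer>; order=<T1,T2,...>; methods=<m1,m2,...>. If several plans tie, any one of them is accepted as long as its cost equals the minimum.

Selinger DP (subsets sized 1..n):
  {C}: scan cost=60, card=60
  {B}: scan cost=200, card=200
  {D}: scan cost=20, card=20
  {A}: scan cost=250, card=250
  {BC}: card=3000; try (C,hash)→1120, (B,merge)→2280, (C,merge)→2420, (B,hash)→3320, (B,nl)→12060, (C,nl)→12200; best=1120 via (C,hash)
  {BD}: card=800; try (D,hash)→600, (B,merge)→1940, (D,merge)→2120, (B,hash)→3240, (B,nl)→4020, (D,nl)→4200; best=600 via (D,hash)
  {AD}: card=500; try (D,hash)→700, (A,merge)→2390, (D,merge)→2620, (A,hash)→4040, (A,nl)→5020, (D,nl)→5250; best=700 via (D,hash)
  {BCD}: card=12000; try (C,hash)→2120, (D,hash)→4320, (C,merge)→9820, (D,merge)→40240, (C,nl)→48600, (D,nl)→61120; best=2120 via (C,hash)
  {ABD}: card=20000; try (B,hash)→4400, (A,hash)→5400, (B,merge)→7500, (A,merge)→11650, (B,nl)→100700, (A,nl)→200600; best=4400 via (B,hash)
  {ABCD}: card=300000; try (A,hash)→18120, (C,hash)→25120, (A,merge)→184370, (C,merge)→324820, (C,nl)→1204400, (A,nl)→3002120; best=18120 via (A,hash)

cost=18120; order=B,D,C,A; methods=hash,hash,hash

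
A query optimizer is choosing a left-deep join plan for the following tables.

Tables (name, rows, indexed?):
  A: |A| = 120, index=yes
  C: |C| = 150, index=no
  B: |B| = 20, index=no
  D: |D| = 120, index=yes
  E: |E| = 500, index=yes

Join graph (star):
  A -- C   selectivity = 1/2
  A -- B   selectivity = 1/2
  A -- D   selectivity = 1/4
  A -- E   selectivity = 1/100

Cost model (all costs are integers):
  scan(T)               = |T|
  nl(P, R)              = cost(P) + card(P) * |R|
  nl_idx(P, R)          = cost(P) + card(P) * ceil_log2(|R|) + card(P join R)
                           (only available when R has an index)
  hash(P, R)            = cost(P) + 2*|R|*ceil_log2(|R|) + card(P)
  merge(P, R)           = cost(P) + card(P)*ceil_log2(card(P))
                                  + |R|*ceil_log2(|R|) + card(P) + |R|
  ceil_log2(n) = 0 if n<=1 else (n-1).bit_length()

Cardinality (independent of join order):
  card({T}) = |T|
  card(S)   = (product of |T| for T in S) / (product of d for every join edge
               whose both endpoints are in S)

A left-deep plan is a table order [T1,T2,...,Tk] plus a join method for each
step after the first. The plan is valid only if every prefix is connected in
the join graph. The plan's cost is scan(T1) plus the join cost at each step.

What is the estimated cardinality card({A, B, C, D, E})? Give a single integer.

13500000

Tables in S: A(120), B(20), C(150), D(120), E(500)
Edges inside S: A-C(d=2), A-B(d=2), A-D(d=4), A-E(d=100)
numerator = 120 * 20 * 150 * 120 * 500 = 21600000000
denominator = 2 * 2 * 4 * 100 = 1600
card(S) = 21600000000 / 1600 = 13500000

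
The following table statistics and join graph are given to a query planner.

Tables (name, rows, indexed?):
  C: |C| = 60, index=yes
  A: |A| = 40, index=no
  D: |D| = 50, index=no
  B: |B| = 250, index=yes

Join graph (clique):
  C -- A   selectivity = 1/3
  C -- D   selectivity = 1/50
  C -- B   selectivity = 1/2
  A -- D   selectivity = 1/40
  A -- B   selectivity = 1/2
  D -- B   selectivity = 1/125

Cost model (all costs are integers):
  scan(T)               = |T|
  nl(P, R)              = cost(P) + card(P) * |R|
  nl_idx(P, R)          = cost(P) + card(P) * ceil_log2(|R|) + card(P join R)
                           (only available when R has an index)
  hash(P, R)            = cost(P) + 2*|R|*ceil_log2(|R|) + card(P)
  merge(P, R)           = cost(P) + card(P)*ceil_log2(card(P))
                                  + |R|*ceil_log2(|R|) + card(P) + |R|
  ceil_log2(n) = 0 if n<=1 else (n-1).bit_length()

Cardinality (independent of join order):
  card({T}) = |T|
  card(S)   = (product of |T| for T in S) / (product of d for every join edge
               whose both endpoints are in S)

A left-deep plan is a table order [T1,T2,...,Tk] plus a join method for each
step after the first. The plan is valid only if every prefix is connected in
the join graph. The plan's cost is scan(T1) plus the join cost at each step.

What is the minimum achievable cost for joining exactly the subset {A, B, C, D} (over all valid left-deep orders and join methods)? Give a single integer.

1070

Selinger DP over subsets of {A,B,C,D}:
  {C}: scan cost=60, card=60
  {A}: scan cost=40, card=40
  {D}: scan cost=50, card=50
  {B}: scan cost=250, card=250
  {AC}: card=800; try (A,hash)→600, (C,merge)→740, (A,merge)→760, (C,hash)→800, (C,nl_idx)→1080, (C,nl)→2440 …(+1); best=600 via (A,hash)
  {CD}: card=60; try (C,nl_idx)→410, (D,hash)→720, (C,hash)→820, (C,merge)→820, (D,merge)→830, (C,nl)→3050 …(+1); best=410 via (C,nl_idx)
  {BC}: card=7500; try (C,hash)→1220, (B,merge)→2730, (C,merge)→2920, (B,hash)→4120, (B,nl_idx)→8040, (C,nl_idx)→9250 …(+2); best=1220 via (C,hash)
  {AD}: card=50; try (A,hash)→580, (D,merge)→670, (D,hash)→680, (A,merge)→680, (D,nl)→2040, (A,nl)→2050; best=580 via (A,hash)
  {AB}: card=5000; try (A,hash)→980, (B,merge)→2570, (A,merge)→2780, (B,hash)→4080, (B,nl_idx)→5360, (B,nl)→10040 …(+1); best=980 via (A,hash)
  {BD}: card=100; try (B,nl_idx)→550, (D,hash)→1100, (B,merge)→2650, (D,merge)→2850, (B,hash)→4100, (B,nl)→12550 …(+1); best=550 via (B,nl_idx)
  {ACD}: card=20; try (C,nl_idx)→900, (A,hash)→950, (A,merge)→1110, (C,hash)→1350, (C,merge)→1350, (D,hash)→2000 …(+4); best=900 via (C,nl_idx)
  {ABC}: card=50000; try (B,hash)→5400, (C,hash)→6700, (A,hash)→9200, (B,merge)→11650, (B,nl_idx)→57000, (C,merge)→71400 …(+5); best=5400 via (B,hash)
  {BCD}: card=60; try (B,nl_idx)→950, (C,nl_idx)→1210, (C,hash)→1370, (C,merge)→1770, (B,merge)→3080, (B,hash)→4470 …(+5); best=950 via (B,nl_idx)
  {ABD}: card=50; try (B,nl_idx)→1030, (A,hash)→1130, (A,merge)→1630, (B,merge)→3180, (A,nl)→4550, (B,hash)→4630 …(+4); best=1030 via (B,nl_idx)
  {ABCD}: card=10; try (B,nl_idx)→1070, (C,nl_idx)→1340, (A,hash)→1490, (A,merge)→1650, (C,hash)→1800, (C,merge)→1800 …(+8); best=1070 via (B,nl_idx)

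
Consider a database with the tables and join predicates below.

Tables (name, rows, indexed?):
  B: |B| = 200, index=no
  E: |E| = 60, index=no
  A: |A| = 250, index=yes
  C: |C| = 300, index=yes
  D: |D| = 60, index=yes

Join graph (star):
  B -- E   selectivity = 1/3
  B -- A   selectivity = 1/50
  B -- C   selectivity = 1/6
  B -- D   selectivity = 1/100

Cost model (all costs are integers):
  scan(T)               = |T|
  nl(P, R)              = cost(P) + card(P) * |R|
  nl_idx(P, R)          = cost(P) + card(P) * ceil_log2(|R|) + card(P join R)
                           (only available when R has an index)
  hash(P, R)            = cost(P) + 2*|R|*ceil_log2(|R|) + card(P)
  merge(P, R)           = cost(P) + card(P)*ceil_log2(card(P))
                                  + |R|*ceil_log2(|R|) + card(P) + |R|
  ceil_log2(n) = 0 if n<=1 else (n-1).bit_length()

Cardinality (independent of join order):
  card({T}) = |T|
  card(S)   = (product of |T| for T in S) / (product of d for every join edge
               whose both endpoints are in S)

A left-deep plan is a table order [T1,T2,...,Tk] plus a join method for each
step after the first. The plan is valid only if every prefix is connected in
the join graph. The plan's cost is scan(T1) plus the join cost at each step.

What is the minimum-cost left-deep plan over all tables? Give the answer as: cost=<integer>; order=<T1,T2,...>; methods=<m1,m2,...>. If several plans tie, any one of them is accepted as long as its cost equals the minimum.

Selinger DP (subsets sized 1..n):
  {B}: scan cost=200, card=200
  {E}: scan cost=60, card=60
  {A}: scan cost=250, card=250
  {C}: scan cost=300, card=300
  {D}: scan cost=60, card=60
  {BE}: card=4000; try (E,hash)→1120, (B,merge)→2280, (E,merge)→2420, (B,hash)→3320, (B,nl)→12060, (E,nl)→12200; best=1120 via (E,hash)
  {AB}: card=1000; try (A,nl_idx)→2800, (B,hash)→3700, (A,merge)→4250, (B,merge)→4300, (A,hash)→4400, (A,nl)→50200 …(+1); best=2800 via (A,nl_idx)
  {BC}: card=10000; try (B,hash)→3800, (C,merge)→5000, (B,merge)→5100, (C,hash)→5800, (C,nl_idx)→12000, (C,nl)→60200 …(+1); best=3800 via (B,hash)
  {BD}: card=120; try (D,hash)→1120, (D,nl_idx)→1520, (B,merge)→2280, (D,merge)→2420, (B,hash)→3320, (B,nl)→12060 …(+1); best=1120 via (D,hash)
  {ABE}: card=20000; try (E,hash)→4520, (A,hash)→9120, (E,merge)→14220, (A,nl_idx)→53120, (A,merge)→55370, (E,nl)→62800 …(+1); best=4520 via (E,hash)
  {BCE}: card=200000; try (C,hash)→10520, (E,hash)→14520, (C,merge)→56120, (E,merge)→154220, (C,nl_idx)→237120, (E,nl)→603800 …(+1); best=10520 via (C,hash)
  {BDE}: card=2400; try (E,hash)→1960, (E,merge)→2500, (D,hash)→5840, (E,nl)→8320, (D,nl_idx)→27520, (D,merge)→53540 …(+1); best=1960 via (E,hash)
  {ABC}: card=50000; try (C,hash)→9200, (C,merge)→16800, (A,hash)→17800, (C,nl_idx)→61800, (A,nl_idx)→133800, (A,merge)→156050 …(+2); best=9200 via (C,hash)
  {ABD}: card=600; try (A,nl_idx)→2680, (A,merge)→4330, (D,hash)→4520, (A,hash)→5240, (D,nl_idx)→9400, (D,merge)→14220 …(+2); best=2680 via (A,nl_idx)
  {BCD}: card=6000; try (C,merge)→5080, (C,hash)→6640, (C,nl_idx)→8200, (D,hash)→14520, (C,nl)→37120, (D,nl_idx)→69800 …(+2); best=5080 via (C,merge)
  {ABCE}: card=1000000; try (C,hash)→29920, (E,hash)→59920, (A,hash)→214520, (C,merge)→327520, (E,merge)→859620, (C,nl_idx)→1184520 …(+5); best=29920 via (C,hash)
  {ABDE}: card=12000; try (E,hash)→4000, (A,hash)→8360, (E,merge)→9700, (D,hash)→25240, (A,nl_idx)→33160, (A,merge)→35410 …(+5); best=4000 via (E,hash)
  {BCDE}: card=120000; try (C,hash)→9760, (E,hash)→11800, (C,merge)→36160, (E,merge)→89500, (C,nl_idx)→143560, (D,hash)→211240 …(+5); best=9760 via (C,hash)
  {ABCD}: card=30000; try (C,hash)→8680, (C,merge)→12280, (A,hash)→15080, (C,nl_idx)→38080, (D,hash)→59920, (A,nl_idx)→83080 …(+6); best=8680 via (C,hash)
  {ABCDE}: card=600000; try (C,hash)→21400, (E,hash)→39400, (A,hash)→133760, (C,merge)→187000, (E,merge)→489100, (C,nl_idx)→712000 …(+9); best=21400 via (C,hash)

cost=21400; order=B,D,A,E,C; methods=hash,nl_idx,hash,hash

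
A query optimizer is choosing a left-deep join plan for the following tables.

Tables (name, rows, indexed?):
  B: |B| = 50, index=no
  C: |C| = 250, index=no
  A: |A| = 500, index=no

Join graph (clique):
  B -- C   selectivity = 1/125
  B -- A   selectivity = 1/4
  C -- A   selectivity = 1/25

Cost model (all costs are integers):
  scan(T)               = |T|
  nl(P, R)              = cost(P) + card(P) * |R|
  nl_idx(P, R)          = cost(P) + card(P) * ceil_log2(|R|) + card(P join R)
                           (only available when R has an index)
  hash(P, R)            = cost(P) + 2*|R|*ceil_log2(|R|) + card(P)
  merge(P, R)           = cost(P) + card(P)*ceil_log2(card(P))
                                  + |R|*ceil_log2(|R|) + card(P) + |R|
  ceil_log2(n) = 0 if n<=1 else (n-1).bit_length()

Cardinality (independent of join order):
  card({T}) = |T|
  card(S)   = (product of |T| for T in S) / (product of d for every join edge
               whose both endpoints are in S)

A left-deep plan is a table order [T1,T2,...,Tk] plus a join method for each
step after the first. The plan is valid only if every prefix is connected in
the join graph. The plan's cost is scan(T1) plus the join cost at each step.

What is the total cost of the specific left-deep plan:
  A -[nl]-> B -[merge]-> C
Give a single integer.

115250

step 1: scan A: cost=500, card=500
step 2: join B via nl
    card(P join B) = 500*50/(4) = 6250
    cost = 500 + 500*50 = 25500
step 3: join C via merge
    card(P join C) = 6250*250/(125*25) = 500
    cost = 25500 + 6250*13 + 250*8 + 6250 + 250 = 115250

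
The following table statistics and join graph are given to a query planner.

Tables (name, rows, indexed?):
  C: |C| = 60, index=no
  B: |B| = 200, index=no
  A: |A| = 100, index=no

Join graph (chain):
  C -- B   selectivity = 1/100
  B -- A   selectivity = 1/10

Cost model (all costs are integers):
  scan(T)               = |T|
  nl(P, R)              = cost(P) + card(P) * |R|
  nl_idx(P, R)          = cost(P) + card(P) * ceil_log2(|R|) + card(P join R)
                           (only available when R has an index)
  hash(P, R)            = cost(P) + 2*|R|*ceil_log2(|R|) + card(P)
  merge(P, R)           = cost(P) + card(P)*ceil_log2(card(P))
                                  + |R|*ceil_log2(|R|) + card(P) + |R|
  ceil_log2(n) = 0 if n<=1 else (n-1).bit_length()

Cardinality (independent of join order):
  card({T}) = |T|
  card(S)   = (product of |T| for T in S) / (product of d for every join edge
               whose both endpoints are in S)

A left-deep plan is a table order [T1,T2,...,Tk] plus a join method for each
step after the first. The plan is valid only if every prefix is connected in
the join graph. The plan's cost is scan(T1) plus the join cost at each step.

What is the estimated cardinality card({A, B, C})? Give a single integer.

Tables in S: A(100), B(200), C(60)
Edges inside S: C-B(d=100), B-A(d=10)
numerator = 100 * 200 * 60 = 1200000
denominator = 100 * 10 = 1000
card(S) = 1200000 / 1000 = 1200

1200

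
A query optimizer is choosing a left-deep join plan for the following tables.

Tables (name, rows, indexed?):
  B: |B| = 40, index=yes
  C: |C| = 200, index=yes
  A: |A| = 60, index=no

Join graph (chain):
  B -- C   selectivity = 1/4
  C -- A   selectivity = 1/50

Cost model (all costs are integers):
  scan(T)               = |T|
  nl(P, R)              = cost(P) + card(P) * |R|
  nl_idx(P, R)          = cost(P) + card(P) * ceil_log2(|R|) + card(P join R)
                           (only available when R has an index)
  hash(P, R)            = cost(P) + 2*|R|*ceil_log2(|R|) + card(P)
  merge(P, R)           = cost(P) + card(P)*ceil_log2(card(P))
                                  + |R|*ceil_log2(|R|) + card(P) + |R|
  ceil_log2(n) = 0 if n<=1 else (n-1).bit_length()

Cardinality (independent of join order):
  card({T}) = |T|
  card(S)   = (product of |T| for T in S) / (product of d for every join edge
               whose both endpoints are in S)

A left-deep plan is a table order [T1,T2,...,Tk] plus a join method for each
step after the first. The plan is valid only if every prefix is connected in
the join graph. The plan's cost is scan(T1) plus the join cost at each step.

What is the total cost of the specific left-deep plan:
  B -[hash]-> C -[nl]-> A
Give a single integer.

123280

step 1: scan B: cost=40, card=40
step 2: join C via hash
    card(P join C) = 40*200/(4) = 2000
    cost = 40 + 2*200*8 + 40 = 3280
step 3: join A via nl
    card(P join A) = 2000*60/(50) = 2400
    cost = 3280 + 2000*60 = 123280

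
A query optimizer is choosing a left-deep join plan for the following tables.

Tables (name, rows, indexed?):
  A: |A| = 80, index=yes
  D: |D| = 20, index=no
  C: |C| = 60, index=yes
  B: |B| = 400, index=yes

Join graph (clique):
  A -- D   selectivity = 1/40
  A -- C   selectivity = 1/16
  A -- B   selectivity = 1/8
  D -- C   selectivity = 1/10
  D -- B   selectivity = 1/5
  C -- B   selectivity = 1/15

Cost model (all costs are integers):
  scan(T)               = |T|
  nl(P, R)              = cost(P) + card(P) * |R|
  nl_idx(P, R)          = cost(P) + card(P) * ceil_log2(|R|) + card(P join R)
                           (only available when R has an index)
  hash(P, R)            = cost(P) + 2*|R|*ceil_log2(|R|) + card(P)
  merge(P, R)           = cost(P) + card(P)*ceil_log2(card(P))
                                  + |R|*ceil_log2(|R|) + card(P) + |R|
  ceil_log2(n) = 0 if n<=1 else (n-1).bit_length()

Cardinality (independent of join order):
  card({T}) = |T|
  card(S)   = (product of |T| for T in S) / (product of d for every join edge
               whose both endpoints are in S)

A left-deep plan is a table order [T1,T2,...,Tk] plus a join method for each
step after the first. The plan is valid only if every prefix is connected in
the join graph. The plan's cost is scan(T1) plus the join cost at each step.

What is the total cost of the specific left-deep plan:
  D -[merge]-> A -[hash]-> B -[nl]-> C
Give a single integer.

step 1: scan D: cost=20, card=20
step 2: join A via merge
    card(P join A) = 20*80/(40) = 40
    cost = 20 + 20*5 + 80*7 + 20 + 80 = 780
step 3: join B via hash
    card(P join B) = 40*400/(8*5) = 400
    cost = 780 + 2*400*9 + 40 = 8020
step 4: join C via nl
    card(P join C) = 400*60/(16*10*15) = 10
    cost = 8020 + 400*60 = 32020

32020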